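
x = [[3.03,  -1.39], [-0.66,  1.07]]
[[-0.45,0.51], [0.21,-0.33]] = x@[[-0.08, 0.04], [0.15, -0.28]]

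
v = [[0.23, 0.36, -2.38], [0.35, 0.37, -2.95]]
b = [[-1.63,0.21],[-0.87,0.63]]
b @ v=[[-0.30, -0.51, 3.26],  [0.02, -0.08, 0.21]]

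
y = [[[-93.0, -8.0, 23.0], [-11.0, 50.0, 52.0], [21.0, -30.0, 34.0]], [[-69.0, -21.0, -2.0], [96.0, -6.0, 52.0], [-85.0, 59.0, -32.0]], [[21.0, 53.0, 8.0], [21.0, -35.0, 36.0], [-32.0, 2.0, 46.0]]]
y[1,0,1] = -21.0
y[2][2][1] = 2.0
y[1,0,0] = -69.0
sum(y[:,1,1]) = 9.0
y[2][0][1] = 53.0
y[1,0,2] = -2.0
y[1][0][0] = -69.0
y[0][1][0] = -11.0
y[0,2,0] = 21.0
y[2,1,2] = 36.0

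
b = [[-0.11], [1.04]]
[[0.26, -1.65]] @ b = [[-1.74]]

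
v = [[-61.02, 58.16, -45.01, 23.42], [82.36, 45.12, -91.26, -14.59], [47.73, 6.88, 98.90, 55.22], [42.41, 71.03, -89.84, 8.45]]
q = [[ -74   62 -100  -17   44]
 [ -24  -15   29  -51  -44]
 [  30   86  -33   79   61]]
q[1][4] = -44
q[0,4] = 44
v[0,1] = 58.16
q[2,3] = 79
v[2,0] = 47.73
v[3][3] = 8.45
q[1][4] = -44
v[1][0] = 82.36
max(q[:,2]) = 29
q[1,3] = -51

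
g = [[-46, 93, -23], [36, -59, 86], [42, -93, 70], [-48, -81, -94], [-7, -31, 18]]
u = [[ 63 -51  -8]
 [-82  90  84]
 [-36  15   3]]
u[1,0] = -82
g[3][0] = -48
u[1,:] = [-82, 90, 84]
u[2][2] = 3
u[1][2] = 84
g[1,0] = 36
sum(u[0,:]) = 4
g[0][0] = -46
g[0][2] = -23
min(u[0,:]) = -51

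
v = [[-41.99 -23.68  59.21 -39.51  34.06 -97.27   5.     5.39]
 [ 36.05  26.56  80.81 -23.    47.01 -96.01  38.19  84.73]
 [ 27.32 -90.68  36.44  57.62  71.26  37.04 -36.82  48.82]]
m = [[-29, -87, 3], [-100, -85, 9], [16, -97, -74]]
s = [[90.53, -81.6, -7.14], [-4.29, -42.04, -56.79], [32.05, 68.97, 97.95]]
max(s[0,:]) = 90.53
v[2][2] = 36.44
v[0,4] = 34.06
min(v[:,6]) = -36.82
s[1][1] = -42.04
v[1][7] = 84.73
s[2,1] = 68.97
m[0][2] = 3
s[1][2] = -56.79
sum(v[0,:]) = -98.78999999999999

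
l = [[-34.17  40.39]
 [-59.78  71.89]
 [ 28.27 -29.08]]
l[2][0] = 28.27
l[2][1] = -29.08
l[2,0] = 28.27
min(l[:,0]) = -59.78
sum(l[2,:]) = -0.8099999999999987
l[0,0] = -34.17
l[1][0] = -59.78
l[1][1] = 71.89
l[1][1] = 71.89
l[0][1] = 40.39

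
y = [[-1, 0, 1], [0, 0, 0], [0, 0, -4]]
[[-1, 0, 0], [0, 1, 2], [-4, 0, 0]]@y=[[1, 0, -1], [0, 0, -8], [4, 0, -4]]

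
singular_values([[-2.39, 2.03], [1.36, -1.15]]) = [3.61, 0.0]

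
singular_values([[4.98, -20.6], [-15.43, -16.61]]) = [27.37, 14.64]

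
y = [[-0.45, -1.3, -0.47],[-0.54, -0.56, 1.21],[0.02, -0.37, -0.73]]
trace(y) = -1.74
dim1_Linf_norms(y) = [1.3, 1.21, 0.73]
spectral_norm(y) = 1.59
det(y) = -0.00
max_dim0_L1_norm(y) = 2.41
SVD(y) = [[-0.87, 0.29, -0.39], [-0.44, -0.82, 0.36], [-0.22, 0.48, 0.85]] @ diag([1.5882378101171668, 1.526564266568307, 0.0014827511571880838]) @ [[0.39,0.92,0.02], [0.21,-0.06,-0.98], [0.89,-0.39,0.22]]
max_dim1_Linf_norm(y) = 1.3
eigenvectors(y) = [[0.9, -0.91, 0.91], [-0.39, -0.27, 0.06], [0.22, -0.31, 0.40]]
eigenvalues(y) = [-0.0, -1.0, -0.74]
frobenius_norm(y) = 2.20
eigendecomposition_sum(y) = [[-0.01, 0.01, 0.01], [0.0, -0.00, -0.01], [-0.0, 0.00, 0.0]] + [[-2.19, -2.02, 5.31],[-0.65, -0.6, 1.58],[-0.74, -0.69, 1.80]] + [[1.75, 0.72, -5.79], [0.11, 0.05, -0.37], [0.76, 0.31, -2.53]]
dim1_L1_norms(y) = [2.22, 2.31, 1.12]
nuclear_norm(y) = 3.12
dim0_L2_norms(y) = [0.7, 1.46, 1.49]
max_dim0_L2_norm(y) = 1.49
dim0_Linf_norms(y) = [0.54, 1.3, 1.21]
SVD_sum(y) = [[-0.54,-1.27,-0.03], [-0.27,-0.64,-0.02], [-0.14,-0.32,-0.01]] + [[0.09, -0.03, -0.44], [-0.27, 0.08, 1.23], [0.16, -0.05, -0.72]] + [[-0.00, 0.00, -0.0], [0.00, -0.0, 0.00], [0.00, -0.0, 0.00]]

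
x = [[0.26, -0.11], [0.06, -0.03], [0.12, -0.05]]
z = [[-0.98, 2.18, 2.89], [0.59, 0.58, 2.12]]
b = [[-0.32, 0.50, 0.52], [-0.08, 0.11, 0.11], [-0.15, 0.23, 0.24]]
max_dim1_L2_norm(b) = 0.79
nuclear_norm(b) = 0.90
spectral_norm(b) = 0.89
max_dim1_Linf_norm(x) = 0.26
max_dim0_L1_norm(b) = 0.87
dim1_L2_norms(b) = [0.79, 0.17, 0.36]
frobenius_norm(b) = 0.89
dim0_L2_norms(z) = [1.14, 2.26, 3.58]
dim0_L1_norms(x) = [0.44, 0.19]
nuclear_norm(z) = 5.43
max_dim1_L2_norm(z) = 3.75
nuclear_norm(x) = 0.32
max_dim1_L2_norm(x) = 0.28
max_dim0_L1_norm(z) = 5.01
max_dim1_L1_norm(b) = 1.34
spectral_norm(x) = 0.32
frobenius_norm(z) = 4.39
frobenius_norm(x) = 0.32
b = x @ z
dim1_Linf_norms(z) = [2.89, 2.12]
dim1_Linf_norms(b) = [0.52, 0.11, 0.24]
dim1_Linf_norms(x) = [0.26, 0.06, 0.12]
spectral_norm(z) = 4.21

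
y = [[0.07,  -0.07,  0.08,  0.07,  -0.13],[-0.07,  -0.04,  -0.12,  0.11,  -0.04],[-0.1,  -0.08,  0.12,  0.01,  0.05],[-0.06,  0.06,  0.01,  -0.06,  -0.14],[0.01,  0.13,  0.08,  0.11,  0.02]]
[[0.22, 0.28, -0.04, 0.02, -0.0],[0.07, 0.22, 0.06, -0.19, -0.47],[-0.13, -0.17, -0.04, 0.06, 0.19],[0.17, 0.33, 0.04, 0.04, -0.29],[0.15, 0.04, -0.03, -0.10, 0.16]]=y @ [[0.31, -0.21, -0.24, 0.22, 1.40], [0.65, 0.39, 0.12, -0.32, -0.03], [0.14, -0.41, -0.42, 0.60, 2.05], [0.71, 0.66, -0.06, -1.02, -0.46], [-1.37, -2.41, -0.14, -0.04, 1.81]]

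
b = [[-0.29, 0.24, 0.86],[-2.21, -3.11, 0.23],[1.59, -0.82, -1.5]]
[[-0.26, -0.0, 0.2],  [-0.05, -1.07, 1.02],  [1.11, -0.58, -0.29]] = b@[[0.48, -0.33, -0.05], [-0.33, 0.56, -0.27], [-0.05, -0.27, 0.29]]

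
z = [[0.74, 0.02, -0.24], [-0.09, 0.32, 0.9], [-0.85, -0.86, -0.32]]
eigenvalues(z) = [(0.79+0j), (-0.02+0.71j), (-0.02-0.71j)]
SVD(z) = [[-0.31,0.6,0.74],  [-0.34,-0.8,0.5],  [0.89,-0.1,0.45]] @ diag([1.3953422545943202, 1.0332988586528231, 0.27552397581773724]) @ [[-0.68, -0.63, -0.37], [0.58, -0.15, -0.8], [0.45, -0.76, 0.47]]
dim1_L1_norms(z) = [1.0, 1.31, 2.03]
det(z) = 0.40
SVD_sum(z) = [[0.29, 0.27, 0.16], [0.32, 0.3, 0.17], [-0.85, -0.78, -0.46]] + [[0.36, -0.10, -0.49], [-0.47, 0.13, 0.66], [-0.06, 0.02, 0.08]] + [[0.09, -0.16, 0.1], [0.06, -0.10, 0.06], [0.06, -0.09, 0.06]]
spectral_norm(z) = 1.40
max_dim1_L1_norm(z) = 2.03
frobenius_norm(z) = 1.76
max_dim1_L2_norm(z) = 1.25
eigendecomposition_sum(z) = [[0.87+0.00j, (0.15-0j), -0.06+0.00j],[(-0.59+0j), (-0.1+0j), (0.04+0j)],[(-0.22+0j), (-0.04+0j), (0.02+0j)]] + [[(-0.07-0.04j), -0.07-0.07j, -0.09+0.03j], [(0.25+0.27j), 0.21+0.41j, 0.43-0.01j], [-0.32+0.09j, (-0.41+0j), (-0.17+0.34j)]] + [[(-0.07+0.04j), (-0.07+0.07j), (-0.09-0.03j)], [(0.25-0.27j), 0.21-0.41j, 0.43+0.01j], [-0.32-0.09j, -0.41-0.00j, -0.17-0.34j]]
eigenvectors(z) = [[(-0.81+0j), -0.15+0.04j, (-0.15-0.04j)], [0.55+0.00j, 0.74+0.00j, (0.74-0j)], [(0.2+0j), (-0.3+0.59j), (-0.3-0.59j)]]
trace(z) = 0.74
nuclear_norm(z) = 2.70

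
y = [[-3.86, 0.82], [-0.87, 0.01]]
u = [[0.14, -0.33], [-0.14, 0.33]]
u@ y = [[-0.25, 0.11], [0.25, -0.11]]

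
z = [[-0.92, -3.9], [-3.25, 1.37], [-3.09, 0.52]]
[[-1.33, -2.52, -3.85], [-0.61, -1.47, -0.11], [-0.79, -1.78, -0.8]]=z@[[0.30, 0.66, 0.41], [0.27, 0.49, 0.89]]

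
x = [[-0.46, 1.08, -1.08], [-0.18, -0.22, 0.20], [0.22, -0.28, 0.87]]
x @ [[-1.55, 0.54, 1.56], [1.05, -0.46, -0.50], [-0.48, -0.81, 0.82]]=[[2.37, 0.13, -2.14], [-0.05, -0.16, -0.01], [-1.05, -0.46, 1.2]]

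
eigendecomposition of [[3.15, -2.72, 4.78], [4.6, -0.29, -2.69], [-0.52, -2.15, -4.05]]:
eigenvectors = [[(0.69+0j), (0.69-0j), -0.23+0.00j], [0.25-0.64j, (0.25+0.64j), 0.60+0.00j], [0.00+0.22j, 0.00-0.22j, (0.77+0j)]]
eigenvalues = [(2.19+4.03j), (2.19-4.03j), (-5.56+0j)]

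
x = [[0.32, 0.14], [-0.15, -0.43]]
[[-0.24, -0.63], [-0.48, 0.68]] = x @ [[-1.45, -1.50], [1.63, -1.05]]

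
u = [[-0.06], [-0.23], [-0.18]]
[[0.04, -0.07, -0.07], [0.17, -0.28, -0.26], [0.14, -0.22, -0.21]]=u @ [[-0.75, 1.20, 1.14]]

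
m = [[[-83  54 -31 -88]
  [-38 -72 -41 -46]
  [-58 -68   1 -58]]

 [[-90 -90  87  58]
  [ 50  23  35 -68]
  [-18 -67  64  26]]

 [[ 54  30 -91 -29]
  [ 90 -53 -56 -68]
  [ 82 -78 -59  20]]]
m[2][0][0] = 54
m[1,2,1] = -67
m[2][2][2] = -59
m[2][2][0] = 82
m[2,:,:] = [[54, 30, -91, -29], [90, -53, -56, -68], [82, -78, -59, 20]]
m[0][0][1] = 54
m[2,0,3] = -29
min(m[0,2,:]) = -68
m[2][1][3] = -68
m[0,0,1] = 54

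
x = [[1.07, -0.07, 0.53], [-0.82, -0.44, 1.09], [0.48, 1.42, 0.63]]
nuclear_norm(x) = 4.19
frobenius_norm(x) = 2.48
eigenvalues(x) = [(-1.4+0j), (1.33+0.17j), (1.33-0.17j)]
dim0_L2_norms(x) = [1.43, 1.49, 1.37]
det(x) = -2.53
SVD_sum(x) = [[0.48,  0.55,  0.15], [-0.4,  -0.46,  -0.13], [0.95,  1.1,  0.3]] + [[-0.03, 0.01, 0.07], [-0.49, 0.10, 1.18], [-0.19, 0.04, 0.47]] + [[0.62,-0.62,0.31], [0.08,-0.08,0.04], [-0.28,0.28,-0.14]]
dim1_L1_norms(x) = [1.67, 2.35, 2.53]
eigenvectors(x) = [[(0.15+0j), (0.84+0j), (0.84-0j)], [(0.79+0j), -0.12+0.20j, -0.12-0.20j], [(-0.59+0j), 0.40+0.30j, (0.4-0.3j)]]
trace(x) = 1.26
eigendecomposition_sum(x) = [[(-0.08+0j),(-0.17-0j),0.11-0.00j], [(-0.41+0j),-0.89-0.00j,(0.58-0j)], [(0.3-0j),0.66+0.00j,(-0.43+0j)]] + [[(0.57+0.51j), 0.05-0.99j, 0.21-1.20j], [-0.21+0.06j, (0.23+0.16j), (0.25+0.23j)], [0.09+0.45j, (0.38-0.45j), 0.53-0.49j]] + [[0.57-0.51j, (0.05+0.99j), (0.21+1.2j)], [(-0.21-0.06j), 0.23-0.16j, (0.25-0.23j)], [(0.09-0.45j), (0.38+0.45j), (0.53+0.49j)]]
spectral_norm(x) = 1.78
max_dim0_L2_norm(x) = 1.49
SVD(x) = [[-0.42, -0.05, -0.91], [0.35, -0.93, -0.11], [-0.84, -0.37, 0.41]] @ diag([1.7768438339233126, 1.3814057979301322, 1.0310402568734713]) @ [[-0.64, -0.74, -0.20], [0.38, -0.08, -0.92], [-0.66, 0.67, -0.33]]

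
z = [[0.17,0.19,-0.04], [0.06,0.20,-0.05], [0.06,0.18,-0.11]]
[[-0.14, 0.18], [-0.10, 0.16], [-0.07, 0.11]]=z@[[-0.36,0.23], [-0.49,0.85], [-0.38,0.54]]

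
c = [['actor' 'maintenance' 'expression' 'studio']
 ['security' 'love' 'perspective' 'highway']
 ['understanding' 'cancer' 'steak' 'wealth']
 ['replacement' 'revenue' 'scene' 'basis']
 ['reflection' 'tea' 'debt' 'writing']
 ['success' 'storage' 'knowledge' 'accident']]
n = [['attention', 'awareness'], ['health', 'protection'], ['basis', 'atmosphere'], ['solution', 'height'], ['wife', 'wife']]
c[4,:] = ['reflection', 'tea', 'debt', 'writing']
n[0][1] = 'awareness'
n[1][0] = 'health'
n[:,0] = ['attention', 'health', 'basis', 'solution', 'wife']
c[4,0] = 'reflection'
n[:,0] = ['attention', 'health', 'basis', 'solution', 'wife']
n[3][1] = 'height'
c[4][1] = 'tea'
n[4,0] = 'wife'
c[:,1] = ['maintenance', 'love', 'cancer', 'revenue', 'tea', 'storage']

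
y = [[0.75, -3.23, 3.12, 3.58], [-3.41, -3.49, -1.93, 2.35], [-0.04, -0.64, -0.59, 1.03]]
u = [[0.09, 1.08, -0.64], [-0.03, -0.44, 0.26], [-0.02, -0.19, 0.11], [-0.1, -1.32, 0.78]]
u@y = [[-3.59, -3.65, -1.43, 2.20], [1.47, 1.47, 0.60, -0.87], [0.63, 0.66, 0.24, -0.4], [4.40, 4.43, 1.78, -2.66]]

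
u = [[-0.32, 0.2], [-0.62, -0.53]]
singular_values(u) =[0.83, 0.36]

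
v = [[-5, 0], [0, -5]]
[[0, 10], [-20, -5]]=v @ [[0, -2], [4, 1]]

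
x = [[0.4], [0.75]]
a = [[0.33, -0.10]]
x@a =[[0.13, -0.04], [0.25, -0.08]]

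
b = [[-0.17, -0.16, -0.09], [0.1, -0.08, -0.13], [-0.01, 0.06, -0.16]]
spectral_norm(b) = 0.26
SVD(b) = [[-0.9,0.43,0.0], [-0.32,-0.68,-0.66], [-0.28,-0.60,0.75]] @ diag([0.2594542573497383, 0.2042456659254358, 0.12715029018358967]) @ [[0.48, 0.59, 0.65], [-0.66, -0.25, 0.71], [-0.58, 0.77, -0.27]]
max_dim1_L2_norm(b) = 0.25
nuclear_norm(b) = 0.59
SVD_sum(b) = [[-0.11, -0.14, -0.15], [-0.04, -0.05, -0.05], [-0.03, -0.04, -0.05]] + [[-0.06, -0.02, 0.06], [0.09, 0.03, -0.10], [0.08, 0.03, -0.09]] + [[-0.0, 0.0, -0.00],  [0.05, -0.06, 0.02],  [-0.06, 0.07, -0.03]]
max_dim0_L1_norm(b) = 0.38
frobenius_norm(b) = 0.35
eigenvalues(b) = [(-0.11+0.15j), (-0.11-0.15j), (-0.19+0j)]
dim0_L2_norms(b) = [0.2, 0.19, 0.22]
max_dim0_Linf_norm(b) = 0.17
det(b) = -0.01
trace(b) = -0.41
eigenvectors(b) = [[(-0.69+0j), (-0.69-0j), (0.84+0j)], [0.12+0.66j, (0.12-0.66j), (-0.16+0j)], [(0.26-0j), (0.26+0j), 0.51+0.00j]]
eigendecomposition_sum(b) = [[-0.05+0.04j, -0.08-0.06j, 0.05-0.08j],[0.04+0.04j, (-0.04+0.09j), -0.08-0.04j],[(0.02-0.01j), (0.03+0.02j), (-0.02+0.03j)]] + [[-0.05-0.04j,(-0.08+0.06j),0.05+0.08j], [(0.04-0.04j),-0.04-0.09j,-0.08+0.04j], [0.02+0.01j,(0.03-0.02j),(-0.02-0.03j)]] + [[(-0.08+0j), (-0+0j), (-0.2-0j)], [0.01-0.00j, -0j, 0.04+0.00j], [(-0.05+0j), (-0+0j), -0.12-0.00j]]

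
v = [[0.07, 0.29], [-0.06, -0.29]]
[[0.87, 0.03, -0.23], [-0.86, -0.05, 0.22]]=v@[[1.11,  -1.62,  -1.08], [2.72,  0.51,  -0.52]]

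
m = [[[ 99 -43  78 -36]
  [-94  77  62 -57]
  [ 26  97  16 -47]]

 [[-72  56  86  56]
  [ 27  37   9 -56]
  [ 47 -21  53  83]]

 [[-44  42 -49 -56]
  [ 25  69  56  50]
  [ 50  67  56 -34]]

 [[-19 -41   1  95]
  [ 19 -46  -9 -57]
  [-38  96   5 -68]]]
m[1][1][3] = -56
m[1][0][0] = -72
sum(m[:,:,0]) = 26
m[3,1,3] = -57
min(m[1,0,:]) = -72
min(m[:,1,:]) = -94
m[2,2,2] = 56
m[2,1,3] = 50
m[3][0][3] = 95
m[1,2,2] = 53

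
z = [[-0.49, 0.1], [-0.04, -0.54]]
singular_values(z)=[0.56, 0.48]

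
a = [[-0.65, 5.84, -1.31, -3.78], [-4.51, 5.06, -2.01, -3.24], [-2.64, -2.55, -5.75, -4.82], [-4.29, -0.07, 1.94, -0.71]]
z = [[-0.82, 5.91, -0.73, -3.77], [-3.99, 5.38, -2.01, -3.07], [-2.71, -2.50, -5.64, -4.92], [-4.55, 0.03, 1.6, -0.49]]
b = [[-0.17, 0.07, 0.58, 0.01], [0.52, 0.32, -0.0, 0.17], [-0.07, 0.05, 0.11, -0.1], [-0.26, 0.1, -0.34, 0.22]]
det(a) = 534.60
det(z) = 546.34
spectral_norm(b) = 0.70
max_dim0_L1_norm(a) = 13.52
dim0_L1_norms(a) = [12.09, 13.52, 11.01, 12.55]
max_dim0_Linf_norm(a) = 5.84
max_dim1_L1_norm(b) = 1.01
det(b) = 0.02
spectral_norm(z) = 10.89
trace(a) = -2.05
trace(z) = -1.57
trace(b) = 0.48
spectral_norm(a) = 11.02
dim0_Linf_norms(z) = [4.55, 5.91, 5.64, 4.92]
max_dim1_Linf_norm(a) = 5.84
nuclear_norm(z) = 24.71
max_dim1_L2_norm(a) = 8.35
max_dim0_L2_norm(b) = 0.68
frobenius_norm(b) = 1.02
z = a + b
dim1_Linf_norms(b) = [0.58, 0.52, 0.11, 0.34]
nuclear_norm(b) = 1.80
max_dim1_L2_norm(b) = 0.63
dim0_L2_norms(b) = [0.61, 0.35, 0.68, 0.3]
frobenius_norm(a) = 14.26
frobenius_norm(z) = 14.21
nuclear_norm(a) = 24.77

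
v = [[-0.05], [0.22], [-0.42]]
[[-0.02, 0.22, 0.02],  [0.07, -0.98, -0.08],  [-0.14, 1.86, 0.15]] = v@[[0.34,  -4.44,  -0.36]]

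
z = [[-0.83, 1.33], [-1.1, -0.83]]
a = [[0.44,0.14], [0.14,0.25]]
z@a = [[-0.18, 0.22], [-0.60, -0.36]]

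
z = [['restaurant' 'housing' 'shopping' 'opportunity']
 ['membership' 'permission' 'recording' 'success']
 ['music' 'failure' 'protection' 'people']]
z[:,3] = ['opportunity', 'success', 'people']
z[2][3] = 'people'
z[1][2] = 'recording'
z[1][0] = 'membership'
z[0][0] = 'restaurant'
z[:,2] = ['shopping', 'recording', 'protection']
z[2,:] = ['music', 'failure', 'protection', 'people']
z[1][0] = 'membership'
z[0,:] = ['restaurant', 'housing', 'shopping', 'opportunity']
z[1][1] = 'permission'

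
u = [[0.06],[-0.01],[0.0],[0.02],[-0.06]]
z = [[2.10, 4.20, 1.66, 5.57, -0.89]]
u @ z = [[0.13, 0.25, 0.1, 0.33, -0.05], [-0.02, -0.04, -0.02, -0.06, 0.01], [0.0, 0.00, 0.00, 0.00, 0.0], [0.04, 0.08, 0.03, 0.11, -0.02], [-0.13, -0.25, -0.10, -0.33, 0.05]]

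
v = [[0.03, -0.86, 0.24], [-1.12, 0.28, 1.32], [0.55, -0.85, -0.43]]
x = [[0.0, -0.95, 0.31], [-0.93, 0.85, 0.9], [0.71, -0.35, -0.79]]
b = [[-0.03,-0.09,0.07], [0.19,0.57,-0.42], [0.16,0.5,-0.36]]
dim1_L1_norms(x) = [1.26, 2.68, 1.85]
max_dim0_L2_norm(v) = 1.41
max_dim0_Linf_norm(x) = 0.95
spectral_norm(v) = 1.97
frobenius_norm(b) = 0.98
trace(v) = -0.12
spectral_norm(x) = 1.92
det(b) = 0.00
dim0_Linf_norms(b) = [0.19, 0.57, 0.42]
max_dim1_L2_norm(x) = 1.55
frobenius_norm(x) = 2.16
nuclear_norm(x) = 2.91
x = v + b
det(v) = 0.01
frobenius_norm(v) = 2.25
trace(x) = 0.06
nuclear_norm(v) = 3.07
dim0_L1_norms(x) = [1.64, 2.15, 2.0]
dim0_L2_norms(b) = [0.25, 0.76, 0.56]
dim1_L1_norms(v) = [1.13, 2.72, 1.83]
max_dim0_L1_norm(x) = 2.15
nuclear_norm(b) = 0.99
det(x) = 0.00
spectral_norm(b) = 0.98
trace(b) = 0.18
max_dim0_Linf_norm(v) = 1.32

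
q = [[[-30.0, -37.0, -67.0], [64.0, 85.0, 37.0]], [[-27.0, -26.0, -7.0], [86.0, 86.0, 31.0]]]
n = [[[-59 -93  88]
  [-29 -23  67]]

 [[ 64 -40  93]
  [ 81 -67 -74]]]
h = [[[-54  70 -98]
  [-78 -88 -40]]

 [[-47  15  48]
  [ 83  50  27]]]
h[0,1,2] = -40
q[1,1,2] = 31.0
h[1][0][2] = 48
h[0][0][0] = -54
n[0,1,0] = -29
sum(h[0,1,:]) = -206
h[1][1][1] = 50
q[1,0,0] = -27.0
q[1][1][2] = 31.0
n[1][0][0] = 64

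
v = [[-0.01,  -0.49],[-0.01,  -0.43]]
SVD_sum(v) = [[-0.01, -0.49],  [-0.01, -0.43]] + [[0.00, -0.00], [-0.0, 0.0]]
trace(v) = -0.44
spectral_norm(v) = 0.65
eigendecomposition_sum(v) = [[0.0, -0.00],[-0.00, 0.0]] + [[-0.01, -0.49], [-0.01, -0.43]]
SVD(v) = [[-0.75,-0.66], [-0.66,0.75]] @ diag([0.6520729662682841, 0.0009201424242960255]) @ [[0.02, 1.0], [-1.0, 0.02]]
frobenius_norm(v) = 0.65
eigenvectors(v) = [[1.0, 0.75],[-0.02, 0.66]]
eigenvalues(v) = [0.0, -0.44]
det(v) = -0.00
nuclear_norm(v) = 0.65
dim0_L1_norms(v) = [0.02, 0.92]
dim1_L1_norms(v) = [0.5, 0.44]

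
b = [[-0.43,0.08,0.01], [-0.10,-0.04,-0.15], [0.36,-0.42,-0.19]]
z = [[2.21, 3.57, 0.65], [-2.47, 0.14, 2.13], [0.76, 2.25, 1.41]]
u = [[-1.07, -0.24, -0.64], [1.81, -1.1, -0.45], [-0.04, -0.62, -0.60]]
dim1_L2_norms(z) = [4.25, 3.26, 2.76]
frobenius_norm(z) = 6.03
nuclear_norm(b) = 1.07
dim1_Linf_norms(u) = [1.07, 1.81, 0.62]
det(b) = 0.02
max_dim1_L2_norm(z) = 4.25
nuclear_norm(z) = 8.62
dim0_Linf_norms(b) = [0.43, 0.42, 0.19]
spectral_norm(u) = 2.30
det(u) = 0.07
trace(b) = -0.66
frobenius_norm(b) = 0.75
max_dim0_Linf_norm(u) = 1.81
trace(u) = -2.77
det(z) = 4.38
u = z @ b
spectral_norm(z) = 5.00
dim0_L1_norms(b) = [0.89, 0.54, 0.35]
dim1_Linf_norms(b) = [0.43, 0.15, 0.42]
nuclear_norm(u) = 3.65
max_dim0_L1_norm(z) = 5.96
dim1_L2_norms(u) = [1.27, 2.17, 0.86]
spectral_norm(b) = 0.69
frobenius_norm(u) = 2.65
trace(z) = 3.76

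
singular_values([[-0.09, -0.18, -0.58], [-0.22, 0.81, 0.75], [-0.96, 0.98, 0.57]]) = [1.84, 0.66, 0.16]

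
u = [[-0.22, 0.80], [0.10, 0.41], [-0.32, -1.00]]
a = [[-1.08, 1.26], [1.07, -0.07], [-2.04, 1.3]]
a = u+[[-0.86, 0.46], [0.97, -0.48], [-1.72, 2.30]]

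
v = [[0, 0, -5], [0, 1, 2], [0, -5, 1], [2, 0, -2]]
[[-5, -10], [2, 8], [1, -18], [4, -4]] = v@[[3, 0], [0, 4], [1, 2]]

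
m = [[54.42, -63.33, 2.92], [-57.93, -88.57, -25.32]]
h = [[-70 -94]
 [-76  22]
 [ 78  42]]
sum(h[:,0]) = -68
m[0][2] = 2.92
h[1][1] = 22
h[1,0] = -76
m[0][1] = -63.33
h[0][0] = -70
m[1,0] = -57.93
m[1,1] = -88.57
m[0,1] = -63.33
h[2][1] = 42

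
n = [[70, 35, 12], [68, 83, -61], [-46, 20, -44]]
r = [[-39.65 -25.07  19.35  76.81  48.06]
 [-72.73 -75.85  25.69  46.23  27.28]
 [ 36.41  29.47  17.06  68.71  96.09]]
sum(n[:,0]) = 92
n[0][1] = 35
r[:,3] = [76.81, 46.23, 68.71]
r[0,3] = 76.81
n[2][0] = -46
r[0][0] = -39.65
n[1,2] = -61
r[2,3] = 68.71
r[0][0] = -39.65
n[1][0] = 68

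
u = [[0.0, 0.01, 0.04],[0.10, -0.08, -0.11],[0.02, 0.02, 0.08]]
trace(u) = 0.00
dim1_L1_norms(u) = [0.05, 0.29, 0.12]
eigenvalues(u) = [-0.07, -0.01, 0.08]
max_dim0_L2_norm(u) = 0.14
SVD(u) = [[0.19, 0.32, -0.93],  [-0.92, 0.38, -0.06],  [0.33, 0.87, 0.37]] @ diag([0.18053518285014264, 0.069251442918156, 0.0033593759865403815]) @ [[-0.47, 0.46, 0.75], [0.8, -0.14, 0.59], [0.37, 0.88, -0.3]]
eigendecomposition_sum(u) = [[-0.01, 0.01, 0.01], [0.13, -0.08, -0.09], [-0.02, 0.01, 0.01]] + [[-0.01,  -0.0,  0.0], [-0.01,  -0.00,  0.01], [0.0,  0.0,  -0.0]] + [[0.01, 0.0, 0.03], [-0.01, -0.00, -0.03], [0.03, 0.01, 0.07]]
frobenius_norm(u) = 0.19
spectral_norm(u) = 0.18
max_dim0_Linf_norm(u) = 0.11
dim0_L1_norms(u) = [0.12, 0.11, 0.23]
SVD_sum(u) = [[-0.02, 0.02, 0.03],[0.08, -0.08, -0.13],[-0.03, 0.03, 0.04]] + [[0.02, -0.0, 0.01], [0.02, -0.00, 0.02], [0.05, -0.01, 0.04]] + [[-0.00, -0.0, 0.00], [-0.0, -0.0, 0.00], [0.0, 0.0, -0.0]]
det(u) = 0.00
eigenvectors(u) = [[0.07, -0.34, 0.38], [-0.99, -0.90, -0.35], [0.12, 0.28, 0.86]]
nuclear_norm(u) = 0.25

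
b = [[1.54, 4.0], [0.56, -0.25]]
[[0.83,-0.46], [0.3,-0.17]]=b@ [[0.54, -0.30], [0.0, -0.00]]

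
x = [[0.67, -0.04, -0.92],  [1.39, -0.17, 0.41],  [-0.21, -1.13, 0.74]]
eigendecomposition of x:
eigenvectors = [[(0.66+0j), -0.10+0.40j, -0.10-0.40j],[(0.37+0j), (0.71+0j), 0.71-0.00j],[-0.66+0.00j, 0.33+0.47j, (0.33-0.47j)]]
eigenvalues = [(1.58+0j), (-0.17+1.04j), (-0.17-1.04j)]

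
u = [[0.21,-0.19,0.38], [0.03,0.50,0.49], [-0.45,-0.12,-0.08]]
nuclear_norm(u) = 1.60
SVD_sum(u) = [[0.09, 0.14, 0.2], [0.23, 0.35, 0.5], [-0.10, -0.15, -0.22]] + [[0.24,-0.2,0.03], [-0.19,0.16,-0.02], [-0.22,0.18,-0.02]] + [[-0.13, -0.13, 0.15], [-0.01, -0.01, 0.01], [-0.13, -0.14, 0.16]]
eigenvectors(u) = [[(-0.08-0.6j), (-0.08+0.6j), (-0.39+0j)], [-0.34-0.32j, -0.34+0.32j, (0.91+0j)], [(0.64+0j), 0.64-0.00j, 0.11+0.00j]]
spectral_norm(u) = 0.76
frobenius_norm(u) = 0.97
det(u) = 0.13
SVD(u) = [[-0.34, 0.65, 0.68],[-0.86, -0.51, 0.04],[0.37, -0.57, 0.73]] @ diag([0.7607118173662496, 0.48872347809112343, 0.34837751489132246]) @ [[-0.35, -0.54, -0.77], [0.77, -0.63, 0.09], [-0.53, -0.56, 0.64]]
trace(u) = 0.63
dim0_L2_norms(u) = [0.5, 0.55, 0.63]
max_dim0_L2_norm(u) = 0.63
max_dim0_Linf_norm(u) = 0.5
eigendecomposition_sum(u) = [[0.06+0.20j,-0.00+0.08j,(0.23+0.02j)], [(0.13+0.09j),(0.04+0.05j),0.15-0.10j], [-0.21+0.03j,(-0.09-0.02j),(-0.05+0.24j)]] + [[0.06-0.20j, (-0-0.08j), (0.23-0.02j)], [(0.13-0.09j), 0.04-0.05j, (0.15+0.1j)], [-0.21-0.03j, (-0.09+0.02j), (-0.05-0.24j)]] + [[(0.1+0j), -0.18+0.00j, -0.08+0.00j], [(-0.23-0j), 0.42-0.00j, 0.20-0.00j], [(-0.03-0j), (0.05-0j), (0.02-0j)]]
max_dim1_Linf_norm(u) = 0.5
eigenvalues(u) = [(0.04+0.49j), (0.04-0.49j), (0.55+0j)]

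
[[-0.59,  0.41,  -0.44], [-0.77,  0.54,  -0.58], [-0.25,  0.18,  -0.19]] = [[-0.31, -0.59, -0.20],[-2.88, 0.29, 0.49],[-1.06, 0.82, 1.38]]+[[-0.28, 1.0, -0.24], [2.11, 0.25, -1.07], [0.81, -0.64, -1.57]]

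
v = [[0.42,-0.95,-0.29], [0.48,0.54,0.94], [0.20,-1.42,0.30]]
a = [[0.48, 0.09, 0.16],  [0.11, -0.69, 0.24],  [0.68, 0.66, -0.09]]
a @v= [[0.28, -0.63, -0.01], [-0.24, -0.82, -0.61], [0.58, -0.16, 0.40]]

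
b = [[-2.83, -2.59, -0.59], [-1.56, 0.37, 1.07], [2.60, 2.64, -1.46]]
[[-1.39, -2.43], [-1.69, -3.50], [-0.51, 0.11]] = b@ [[1.34, 2.37], [-1.10, -1.84], [0.75, 0.82]]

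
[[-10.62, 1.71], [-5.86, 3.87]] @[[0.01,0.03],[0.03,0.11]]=[[-0.05, -0.13], [0.06, 0.25]]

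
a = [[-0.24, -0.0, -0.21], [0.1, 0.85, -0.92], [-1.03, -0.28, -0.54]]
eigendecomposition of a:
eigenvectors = [[0.25, -0.48, 0.03], [0.43, 0.67, 0.98], [0.87, 0.56, -0.2]]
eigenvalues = [-0.97, 0.01, 1.04]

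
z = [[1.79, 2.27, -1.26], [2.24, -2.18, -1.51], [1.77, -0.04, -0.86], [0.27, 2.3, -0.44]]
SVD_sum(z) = [[1.97,0.18,-1.28],[2.11,0.19,-1.37],[1.63,0.15,-1.05],[0.54,0.05,-0.35]] + [[-0.18, 2.09, 0.02],[0.2, -2.37, -0.02],[0.02, -0.20, -0.00],[-0.19, 2.26, 0.02]] + [[-0.0, -0.0, -0.0], [-0.08, -0.01, -0.12], [0.13, 0.01, 0.20], [-0.07, -0.01, -0.11]]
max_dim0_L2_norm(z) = 3.9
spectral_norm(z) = 4.01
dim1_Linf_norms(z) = [2.27, 2.24, 1.77, 2.3]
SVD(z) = [[-0.59, 0.54, 0.00], [-0.63, -0.61, 0.48], [-0.48, -0.05, -0.76], [-0.16, 0.58, 0.43]] @ diag([4.014584330048968, 3.9007542379196054, 0.3041858515406749]) @ [[-0.84, -0.08, 0.54], [-0.09, 1.00, 0.01], [-0.54, -0.04, -0.84]]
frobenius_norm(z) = 5.61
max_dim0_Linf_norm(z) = 2.3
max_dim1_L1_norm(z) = 5.93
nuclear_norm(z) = 8.22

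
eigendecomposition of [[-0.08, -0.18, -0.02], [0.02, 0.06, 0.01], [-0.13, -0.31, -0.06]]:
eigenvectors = [[0.36, 0.05, -0.7], [-0.13, -0.12, 0.43], [0.93, 0.99, -0.57]]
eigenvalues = [-0.07, -0.03, 0.01]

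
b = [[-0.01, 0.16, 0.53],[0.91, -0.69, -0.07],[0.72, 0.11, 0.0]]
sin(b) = [[0.0,0.14,0.48], [0.76,-0.61,-0.01], [0.67,0.11,-0.01]]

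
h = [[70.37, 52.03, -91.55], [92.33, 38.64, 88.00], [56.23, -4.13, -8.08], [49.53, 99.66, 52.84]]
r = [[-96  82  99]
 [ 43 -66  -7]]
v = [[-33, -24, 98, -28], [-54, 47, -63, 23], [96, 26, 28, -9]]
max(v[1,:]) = 47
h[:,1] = [52.03, 38.64, -4.13, 99.66]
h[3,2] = 52.84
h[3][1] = 99.66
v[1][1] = 47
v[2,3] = -9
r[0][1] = 82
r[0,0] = -96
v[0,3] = -28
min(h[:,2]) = -91.55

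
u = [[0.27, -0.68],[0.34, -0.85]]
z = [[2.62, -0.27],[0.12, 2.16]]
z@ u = [[0.62, -1.55], [0.77, -1.92]]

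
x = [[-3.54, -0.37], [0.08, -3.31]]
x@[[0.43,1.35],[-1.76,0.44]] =[[-0.87, -4.94], [5.86, -1.35]]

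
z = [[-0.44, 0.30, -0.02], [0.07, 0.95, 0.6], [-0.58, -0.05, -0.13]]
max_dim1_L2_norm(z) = 1.13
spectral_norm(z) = 1.16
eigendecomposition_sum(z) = [[-0.43, 0.08, -0.12], [0.21, -0.04, 0.06], [-0.50, 0.09, -0.14]] + [[0.05, -0.02, -0.05], [0.08, -0.04, -0.09], [-0.12, 0.05, 0.13]] + [[-0.05, 0.24, 0.15], [-0.23, 1.03, 0.63], [0.04, -0.19, -0.12]]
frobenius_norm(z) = 1.38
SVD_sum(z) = [[0.01,0.2,0.12], [0.05,0.96,0.58], [-0.01,-0.11,-0.07]] + [[-0.46, 0.07, -0.09],  [0.03, -0.0, 0.01],  [-0.56, 0.09, -0.10]] + [[0.01,0.03,-0.05],[-0.0,-0.01,0.02],[-0.01,-0.03,0.04]]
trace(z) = 0.38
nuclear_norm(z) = 1.99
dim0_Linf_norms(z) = [0.58, 0.95, 0.6]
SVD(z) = [[-0.2,  0.64,  -0.75], [-0.97,  -0.04,  0.23], [0.12,  0.77,  0.63]] @ diag([1.1559784471977792, 0.7510899257614722, 0.08232710995679599]) @ [[-0.04, -0.86, -0.51], [-0.97, 0.16, -0.18], [-0.23, -0.49, 0.84]]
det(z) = -0.07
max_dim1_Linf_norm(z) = 0.95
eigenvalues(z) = [-0.61, 0.14, 0.85]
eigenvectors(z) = [[0.62, -0.31, 0.22], [-0.31, -0.55, 0.96], [0.72, 0.78, -0.18]]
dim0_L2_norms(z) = [0.73, 1.0, 0.61]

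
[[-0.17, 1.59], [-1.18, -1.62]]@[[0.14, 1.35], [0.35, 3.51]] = [[0.53, 5.35], [-0.73, -7.28]]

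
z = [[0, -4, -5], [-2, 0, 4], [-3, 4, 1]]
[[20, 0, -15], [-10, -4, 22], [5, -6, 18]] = z@ [[-3, 2, -5], [0, 0, 0], [-4, 0, 3]]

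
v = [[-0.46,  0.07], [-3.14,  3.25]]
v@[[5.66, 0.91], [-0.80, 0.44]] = [[-2.66, -0.39], [-20.37, -1.43]]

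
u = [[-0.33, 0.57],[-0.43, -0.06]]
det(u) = 0.26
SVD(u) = [[-0.94, -0.35], [-0.35, 0.94]] @ diag([0.6887486697267156, 0.3846105432118047]) @ [[0.67, -0.74],[-0.74, -0.67]]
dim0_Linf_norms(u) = [0.43, 0.57]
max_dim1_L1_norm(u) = 0.9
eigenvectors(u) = [[(0.75+0j),0.75-0.00j], [0.18+0.63j,0.18-0.63j]]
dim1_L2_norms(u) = [0.66, 0.43]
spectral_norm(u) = 0.69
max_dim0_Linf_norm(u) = 0.57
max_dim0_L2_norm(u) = 0.57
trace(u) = -0.39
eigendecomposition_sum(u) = [[-0.17+0.21j,(0.29+0.12j)], [-0.21-0.09j,-0.03+0.27j]] + [[(-0.17-0.21j), (0.29-0.12j)], [(-0.21+0.09j), (-0.03-0.27j)]]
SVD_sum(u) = [[-0.43, 0.48], [-0.16, 0.18]] + [[0.10, 0.09], [-0.27, -0.24]]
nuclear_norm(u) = 1.07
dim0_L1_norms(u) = [0.76, 0.63]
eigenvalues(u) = [(-0.2+0.48j), (-0.2-0.48j)]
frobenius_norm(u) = 0.79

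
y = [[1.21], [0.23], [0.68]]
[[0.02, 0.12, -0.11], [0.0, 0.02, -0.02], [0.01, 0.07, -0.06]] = y@[[0.02,0.1,-0.09]]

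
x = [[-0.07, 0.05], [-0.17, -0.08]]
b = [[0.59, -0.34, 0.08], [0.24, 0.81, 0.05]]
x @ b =[[-0.03, 0.06, -0.00],[-0.12, -0.01, -0.02]]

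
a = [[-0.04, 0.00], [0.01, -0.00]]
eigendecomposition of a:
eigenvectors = [[0.0, 0.97], [1.00, -0.24]]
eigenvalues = [-0.0, -0.04]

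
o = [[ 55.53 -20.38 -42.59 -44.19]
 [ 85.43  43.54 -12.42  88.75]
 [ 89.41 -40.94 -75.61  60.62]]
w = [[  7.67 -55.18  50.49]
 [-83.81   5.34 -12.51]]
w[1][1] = 5.34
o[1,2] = -12.42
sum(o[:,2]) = -130.62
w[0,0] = 7.67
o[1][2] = -12.42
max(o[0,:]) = 55.53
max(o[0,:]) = 55.53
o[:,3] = [-44.19, 88.75, 60.62]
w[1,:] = [-83.81, 5.34, -12.51]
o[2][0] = 89.41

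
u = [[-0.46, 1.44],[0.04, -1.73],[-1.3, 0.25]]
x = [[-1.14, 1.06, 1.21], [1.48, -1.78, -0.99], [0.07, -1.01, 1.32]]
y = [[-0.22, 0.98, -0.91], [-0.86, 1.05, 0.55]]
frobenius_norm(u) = 2.65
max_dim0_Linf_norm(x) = 1.78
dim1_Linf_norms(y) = [0.98, 1.05]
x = u @ y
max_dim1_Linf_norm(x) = 1.78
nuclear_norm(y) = 2.77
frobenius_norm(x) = 3.60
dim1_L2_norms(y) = [1.36, 1.46]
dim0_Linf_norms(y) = [0.86, 1.05, 0.91]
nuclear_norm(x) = 4.89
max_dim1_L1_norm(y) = 2.46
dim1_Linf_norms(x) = [1.21, 1.78, 1.32]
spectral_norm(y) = 1.65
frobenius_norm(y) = 2.00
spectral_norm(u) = 2.33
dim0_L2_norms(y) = [0.89, 1.44, 1.06]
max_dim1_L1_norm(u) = 1.9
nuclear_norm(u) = 3.59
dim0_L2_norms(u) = [1.38, 2.26]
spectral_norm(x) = 3.17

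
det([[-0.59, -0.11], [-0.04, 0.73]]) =-0.435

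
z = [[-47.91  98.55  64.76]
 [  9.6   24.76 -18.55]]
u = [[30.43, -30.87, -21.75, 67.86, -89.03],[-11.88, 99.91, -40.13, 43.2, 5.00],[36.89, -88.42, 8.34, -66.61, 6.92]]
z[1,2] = -18.55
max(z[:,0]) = 9.6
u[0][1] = -30.87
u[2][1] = -88.42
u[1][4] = 5.0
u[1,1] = 99.91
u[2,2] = 8.34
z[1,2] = -18.55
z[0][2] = 64.76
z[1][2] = -18.55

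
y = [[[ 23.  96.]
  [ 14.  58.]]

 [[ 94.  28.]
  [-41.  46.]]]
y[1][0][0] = 94.0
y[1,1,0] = -41.0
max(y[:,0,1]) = 96.0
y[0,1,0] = 14.0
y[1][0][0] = 94.0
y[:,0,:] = [[23.0, 96.0], [94.0, 28.0]]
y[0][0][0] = 23.0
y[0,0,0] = 23.0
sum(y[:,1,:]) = 77.0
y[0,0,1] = 96.0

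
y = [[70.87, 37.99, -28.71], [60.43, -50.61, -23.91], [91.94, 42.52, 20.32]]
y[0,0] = 70.87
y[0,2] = -28.71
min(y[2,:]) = 20.32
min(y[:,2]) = -28.71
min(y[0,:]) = -28.71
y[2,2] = 20.32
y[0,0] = 70.87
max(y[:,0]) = 91.94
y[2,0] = 91.94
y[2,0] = 91.94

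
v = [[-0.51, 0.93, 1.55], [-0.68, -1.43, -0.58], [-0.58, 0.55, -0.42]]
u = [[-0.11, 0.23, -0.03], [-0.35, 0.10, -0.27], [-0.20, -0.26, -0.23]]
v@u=[[-0.58, -0.43, -0.59], [0.69, -0.15, 0.54], [-0.04, 0.03, -0.03]]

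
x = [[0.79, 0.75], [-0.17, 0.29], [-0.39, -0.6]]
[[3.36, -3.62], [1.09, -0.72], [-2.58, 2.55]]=x@[[0.44, -1.44], [4.01, -3.31]]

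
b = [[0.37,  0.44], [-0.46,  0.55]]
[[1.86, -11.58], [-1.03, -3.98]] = b@[[3.63, -11.38],[1.17, -16.76]]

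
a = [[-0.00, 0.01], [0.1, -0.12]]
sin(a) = [[0.00, 0.01], [0.10, -0.12]]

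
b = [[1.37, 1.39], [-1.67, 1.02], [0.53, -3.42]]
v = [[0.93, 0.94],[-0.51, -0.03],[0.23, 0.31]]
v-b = [[-0.44, -0.45], [1.16, -1.05], [-0.30, 3.73]]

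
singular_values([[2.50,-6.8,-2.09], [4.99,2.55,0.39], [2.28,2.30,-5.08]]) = [7.65, 6.95, 4.23]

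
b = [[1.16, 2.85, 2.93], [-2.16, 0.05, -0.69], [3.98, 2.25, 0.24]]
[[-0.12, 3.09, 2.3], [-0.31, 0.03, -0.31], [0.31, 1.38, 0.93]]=b@[[0.14, -0.11, 0.01], [-0.11, 0.77, 0.35], [0.01, 0.35, 0.44]]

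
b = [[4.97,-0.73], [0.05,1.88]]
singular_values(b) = [5.03, 1.87]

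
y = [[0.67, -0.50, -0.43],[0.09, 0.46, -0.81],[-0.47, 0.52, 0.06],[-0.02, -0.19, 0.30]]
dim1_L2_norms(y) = [0.94, 0.94, 0.7, 0.36]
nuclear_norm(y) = 2.18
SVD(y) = [[-0.81, 0.01, -0.05], [-0.18, -0.89, -0.33], [0.55, -0.30, -0.1], [0.05, 0.34, -0.94]] @ diag([1.1535892091657085, 1.0248062416714192, 0.0020257165978039946]) @ [[-0.71, 0.52, 0.47], [0.06, -0.62, 0.78], [0.7, 0.58, 0.41]]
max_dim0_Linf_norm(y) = 0.81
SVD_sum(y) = [[0.67, -0.49, -0.44], [0.14, -0.11, -0.09], [-0.45, 0.33, 0.3], [-0.04, 0.03, 0.03]] + [[0.0, -0.01, 0.01], [-0.05, 0.57, -0.72], [-0.02, 0.19, -0.24], [0.02, -0.22, 0.27]] + [[-0.00, -0.0, -0.00], [-0.0, -0.00, -0.0], [-0.00, -0.00, -0.00], [-0.0, -0.0, -0.00]]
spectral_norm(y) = 1.15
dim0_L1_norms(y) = [1.25, 1.67, 1.6]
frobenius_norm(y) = 1.54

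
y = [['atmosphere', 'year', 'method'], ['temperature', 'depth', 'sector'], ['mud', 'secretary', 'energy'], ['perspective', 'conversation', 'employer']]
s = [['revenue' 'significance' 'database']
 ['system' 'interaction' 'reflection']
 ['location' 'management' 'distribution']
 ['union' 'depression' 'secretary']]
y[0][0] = 'atmosphere'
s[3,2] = 'secretary'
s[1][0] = 'system'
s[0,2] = 'database'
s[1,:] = ['system', 'interaction', 'reflection']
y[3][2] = 'employer'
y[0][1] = 'year'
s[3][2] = 'secretary'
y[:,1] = ['year', 'depth', 'secretary', 'conversation']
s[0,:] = ['revenue', 'significance', 'database']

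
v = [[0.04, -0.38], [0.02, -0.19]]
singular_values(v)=[0.43, 0.0]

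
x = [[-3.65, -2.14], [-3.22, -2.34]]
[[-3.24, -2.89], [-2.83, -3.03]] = x @[[0.93, 0.17],[-0.07, 1.06]]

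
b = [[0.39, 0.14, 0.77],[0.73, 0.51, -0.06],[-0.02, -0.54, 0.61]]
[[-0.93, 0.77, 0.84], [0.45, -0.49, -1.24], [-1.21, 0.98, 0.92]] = b@[[-0.01, -0.27, -1.95], [0.73, -0.43, 0.59], [-1.34, 1.22, 1.97]]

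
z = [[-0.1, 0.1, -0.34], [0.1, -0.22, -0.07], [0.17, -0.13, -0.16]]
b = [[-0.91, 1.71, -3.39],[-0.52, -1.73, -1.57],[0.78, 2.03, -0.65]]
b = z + [[-0.81, 1.61, -3.05], [-0.62, -1.51, -1.5], [0.61, 2.16, -0.49]]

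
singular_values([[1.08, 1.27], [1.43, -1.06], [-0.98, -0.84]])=[2.14, 1.74]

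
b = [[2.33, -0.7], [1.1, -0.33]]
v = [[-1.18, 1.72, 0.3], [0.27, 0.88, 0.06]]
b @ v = [[-2.94, 3.39, 0.66], [-1.39, 1.60, 0.31]]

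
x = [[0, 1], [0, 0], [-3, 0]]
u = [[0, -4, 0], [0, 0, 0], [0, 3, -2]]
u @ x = [[0, 0], [0, 0], [6, 0]]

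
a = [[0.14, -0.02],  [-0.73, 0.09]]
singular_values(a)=[0.75, 0.0]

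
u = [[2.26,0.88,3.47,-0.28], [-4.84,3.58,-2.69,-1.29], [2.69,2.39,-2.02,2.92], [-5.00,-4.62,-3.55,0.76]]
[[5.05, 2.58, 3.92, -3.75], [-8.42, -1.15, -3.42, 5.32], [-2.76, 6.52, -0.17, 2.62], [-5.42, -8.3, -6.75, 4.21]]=u @ [[0.86, 0.81, 0.63, -0.55], [-0.62, 1.02, 0.23, 0.37], [1.01, 0.01, 0.63, -0.77], [-0.53, 0.66, -0.39, 0.57]]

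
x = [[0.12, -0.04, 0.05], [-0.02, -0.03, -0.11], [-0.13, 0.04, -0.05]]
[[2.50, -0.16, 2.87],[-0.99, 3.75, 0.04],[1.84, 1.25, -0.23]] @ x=[[-0.07, 0.02, -0.0], [-0.2, -0.07, -0.46], [0.23, -0.12, -0.03]]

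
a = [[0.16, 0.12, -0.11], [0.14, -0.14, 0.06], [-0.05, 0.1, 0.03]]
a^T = [[0.16, 0.14, -0.05], [0.12, -0.14, 0.1], [-0.11, 0.06, 0.03]]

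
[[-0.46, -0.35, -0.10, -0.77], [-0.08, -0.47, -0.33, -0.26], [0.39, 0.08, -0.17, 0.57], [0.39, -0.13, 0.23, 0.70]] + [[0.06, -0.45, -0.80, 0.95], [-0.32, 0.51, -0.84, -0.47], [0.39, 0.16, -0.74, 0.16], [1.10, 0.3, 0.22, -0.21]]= [[-0.4, -0.8, -0.90, 0.18],[-0.40, 0.04, -1.17, -0.73],[0.78, 0.24, -0.91, 0.73],[1.49, 0.17, 0.45, 0.49]]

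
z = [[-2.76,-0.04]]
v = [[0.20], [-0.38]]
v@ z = [[-0.55, -0.01], [1.05, 0.02]]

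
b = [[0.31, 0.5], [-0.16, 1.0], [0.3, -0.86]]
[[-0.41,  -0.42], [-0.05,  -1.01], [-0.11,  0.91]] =b@[[-0.98,0.21], [-0.21,-0.98]]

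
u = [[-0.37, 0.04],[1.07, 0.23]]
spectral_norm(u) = 1.15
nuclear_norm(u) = 1.26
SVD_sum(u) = [[-0.35, -0.06], [1.08, 0.2]] + [[-0.02, 0.1], [-0.01, 0.03]]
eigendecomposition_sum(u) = [[-0.40,0.02],[0.64,-0.04]] + [[0.03, 0.02], [0.43, 0.27]]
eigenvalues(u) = [-0.43, 0.29]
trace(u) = -0.14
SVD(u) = [[-0.31, 0.95], [0.95, 0.31]] @ diag([1.150627735002911, 0.11115671568587418]) @ [[0.98, 0.18], [-0.18, 0.98]]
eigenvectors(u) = [[-0.53, -0.06], [0.85, -1.00]]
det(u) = -0.13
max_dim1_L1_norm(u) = 1.3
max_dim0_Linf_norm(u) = 1.07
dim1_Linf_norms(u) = [0.37, 1.07]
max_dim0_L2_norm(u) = 1.13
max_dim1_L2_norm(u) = 1.09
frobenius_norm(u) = 1.16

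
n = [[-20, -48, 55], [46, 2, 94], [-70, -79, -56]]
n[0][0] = -20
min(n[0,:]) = -48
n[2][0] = -70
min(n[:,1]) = -79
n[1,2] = 94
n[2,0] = -70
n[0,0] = -20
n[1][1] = 2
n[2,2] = -56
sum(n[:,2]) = 93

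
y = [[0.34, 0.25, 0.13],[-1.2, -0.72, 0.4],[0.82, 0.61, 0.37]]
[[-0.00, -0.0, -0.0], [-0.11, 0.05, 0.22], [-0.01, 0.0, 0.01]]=y@[[0.07, -0.03, -0.13], [-0.03, 0.01, 0.05], [-0.13, 0.05, 0.24]]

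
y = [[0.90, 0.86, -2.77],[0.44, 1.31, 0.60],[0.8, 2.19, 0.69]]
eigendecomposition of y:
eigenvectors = [[(0.83+0j), 0.83-0.00j, 0.91+0.00j],[-0.19-0.24j, (-0.19+0.24j), -0.39+0.00j],[(-0.22-0.39j), -0.22+0.39j, (0.17+0j)]]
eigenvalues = [(1.45+1.06j), (1.45-1.06j), (0.01+0j)]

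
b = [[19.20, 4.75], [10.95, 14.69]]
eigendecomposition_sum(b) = [[15.91, 7.70], [17.75, 8.59]] + [[3.29, -2.95], [-6.80, 6.10]]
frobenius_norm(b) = 26.96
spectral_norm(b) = 25.39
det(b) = 230.04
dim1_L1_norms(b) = [23.95, 25.64]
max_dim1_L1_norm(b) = 25.64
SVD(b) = [[-0.74, -0.67], [-0.67, 0.74]] @ diag([25.393698203006778, 9.058763247519508]) @ [[-0.85, -0.53],[-0.53, 0.85]]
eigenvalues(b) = [24.5, 9.39]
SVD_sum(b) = [[16.00, 9.92], [14.49, 8.98]] + [[3.20, -5.17], [-3.54, 5.71]]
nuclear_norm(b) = 34.45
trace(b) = 33.89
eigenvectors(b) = [[0.67,  -0.44], [0.74,  0.9]]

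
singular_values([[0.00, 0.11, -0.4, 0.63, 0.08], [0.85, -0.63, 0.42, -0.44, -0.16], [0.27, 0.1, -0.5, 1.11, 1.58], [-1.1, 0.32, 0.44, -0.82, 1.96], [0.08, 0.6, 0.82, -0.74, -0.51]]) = [2.74, 2.16, 1.15, 0.73, 0.01]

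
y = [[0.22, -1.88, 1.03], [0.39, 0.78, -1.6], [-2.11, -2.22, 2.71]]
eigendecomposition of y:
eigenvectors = [[(-0.68+0j),(-0.68-0j),0.46+0.00j], [(0.44+0.1j),0.44-0.10j,0.59+0.00j], [(-0.51-0.28j),-0.51+0.28j,0.66+0.00j]]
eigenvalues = [(2.21+0.71j), (2.21-0.71j), (-0.72+0j)]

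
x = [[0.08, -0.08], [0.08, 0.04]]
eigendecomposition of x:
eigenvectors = [[(0.18+0.68j), (0.18-0.68j)], [(0.71+0j), (0.71-0j)]]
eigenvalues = [(0.06+0.08j), (0.06-0.08j)]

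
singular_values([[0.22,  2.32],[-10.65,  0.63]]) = [10.67, 2.33]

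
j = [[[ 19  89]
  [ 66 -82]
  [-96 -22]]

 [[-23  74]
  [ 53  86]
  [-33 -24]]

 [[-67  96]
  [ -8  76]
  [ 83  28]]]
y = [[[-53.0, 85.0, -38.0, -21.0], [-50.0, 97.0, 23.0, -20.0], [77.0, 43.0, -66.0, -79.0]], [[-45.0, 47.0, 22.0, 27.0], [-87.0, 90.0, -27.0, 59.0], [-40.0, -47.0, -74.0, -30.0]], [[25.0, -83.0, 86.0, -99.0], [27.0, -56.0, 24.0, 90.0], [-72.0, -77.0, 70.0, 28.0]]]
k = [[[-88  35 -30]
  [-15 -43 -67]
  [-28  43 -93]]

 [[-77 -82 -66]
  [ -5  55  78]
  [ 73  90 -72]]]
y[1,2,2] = -74.0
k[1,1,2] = 78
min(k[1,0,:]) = -82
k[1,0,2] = -66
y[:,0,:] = [[-53.0, 85.0, -38.0, -21.0], [-45.0, 47.0, 22.0, 27.0], [25.0, -83.0, 86.0, -99.0]]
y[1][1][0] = -87.0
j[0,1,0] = 66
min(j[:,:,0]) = -96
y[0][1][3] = -20.0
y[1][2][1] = -47.0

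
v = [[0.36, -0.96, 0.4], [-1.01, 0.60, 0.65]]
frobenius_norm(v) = 1.74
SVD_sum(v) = [[0.57, -0.56, -0.18], [-0.87, 0.86, 0.27]] + [[-0.21, -0.40, 0.58],  [-0.14, -0.26, 0.38]]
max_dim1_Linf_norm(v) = 1.01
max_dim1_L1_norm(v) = 2.26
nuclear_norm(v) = 2.37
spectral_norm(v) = 1.50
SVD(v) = [[-0.55, 0.84], [0.84, 0.55]] @ diag([1.4993479080159884, 0.8750747686501299]) @ [[-0.7,  0.69,  0.22], [-0.29,  -0.54,  0.79]]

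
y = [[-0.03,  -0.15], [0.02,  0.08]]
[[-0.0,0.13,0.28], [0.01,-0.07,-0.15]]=y@ [[1.2, 0.32, -0.01], [-0.22, -0.95, -1.85]]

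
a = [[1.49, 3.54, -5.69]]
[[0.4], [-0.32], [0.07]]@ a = [[0.6, 1.42, -2.28], [-0.48, -1.13, 1.82], [0.10, 0.25, -0.4]]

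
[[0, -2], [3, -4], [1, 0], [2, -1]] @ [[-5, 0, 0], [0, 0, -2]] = [[0, 0, 4], [-15, 0, 8], [-5, 0, 0], [-10, 0, 2]]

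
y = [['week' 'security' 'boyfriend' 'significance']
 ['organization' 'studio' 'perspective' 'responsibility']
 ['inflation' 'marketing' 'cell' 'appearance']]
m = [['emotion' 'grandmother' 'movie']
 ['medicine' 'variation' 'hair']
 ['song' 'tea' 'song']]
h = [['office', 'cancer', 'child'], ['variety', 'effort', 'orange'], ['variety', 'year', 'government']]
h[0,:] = ['office', 'cancer', 'child']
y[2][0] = 'inflation'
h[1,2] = 'orange'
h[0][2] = 'child'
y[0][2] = 'boyfriend'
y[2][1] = 'marketing'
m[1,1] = 'variation'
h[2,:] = ['variety', 'year', 'government']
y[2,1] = 'marketing'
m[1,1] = 'variation'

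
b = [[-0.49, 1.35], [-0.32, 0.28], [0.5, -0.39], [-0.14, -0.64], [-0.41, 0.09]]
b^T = [[-0.49, -0.32, 0.50, -0.14, -0.41], [1.35, 0.28, -0.39, -0.64, 0.09]]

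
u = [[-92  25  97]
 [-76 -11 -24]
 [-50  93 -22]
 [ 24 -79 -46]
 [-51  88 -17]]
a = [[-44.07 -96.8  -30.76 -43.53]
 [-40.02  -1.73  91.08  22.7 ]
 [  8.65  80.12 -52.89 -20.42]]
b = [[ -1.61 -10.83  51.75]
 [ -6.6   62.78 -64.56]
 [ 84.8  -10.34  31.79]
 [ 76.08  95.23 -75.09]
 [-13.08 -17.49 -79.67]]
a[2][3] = -20.42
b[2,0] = 84.8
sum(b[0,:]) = 39.31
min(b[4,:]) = -79.67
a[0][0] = -44.07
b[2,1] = -10.34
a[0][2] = -30.76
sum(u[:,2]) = -12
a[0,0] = -44.07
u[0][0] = -92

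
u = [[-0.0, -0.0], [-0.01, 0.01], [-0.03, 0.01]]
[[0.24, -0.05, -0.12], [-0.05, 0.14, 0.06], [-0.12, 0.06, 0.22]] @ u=[[0.00, -0.0], [-0.00, 0.0], [-0.01, 0.00]]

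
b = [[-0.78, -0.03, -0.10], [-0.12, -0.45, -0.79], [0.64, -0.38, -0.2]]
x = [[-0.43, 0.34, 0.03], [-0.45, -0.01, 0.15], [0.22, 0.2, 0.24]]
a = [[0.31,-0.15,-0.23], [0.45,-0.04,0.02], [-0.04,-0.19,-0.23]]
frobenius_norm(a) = 0.68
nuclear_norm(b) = 2.16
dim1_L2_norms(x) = [0.55, 0.47, 0.38]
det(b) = 0.15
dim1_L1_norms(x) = [0.8, 0.61, 0.66]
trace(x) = -0.20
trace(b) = -1.43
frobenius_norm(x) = 0.82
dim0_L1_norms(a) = [0.8, 0.38, 0.48]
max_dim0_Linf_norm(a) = 0.45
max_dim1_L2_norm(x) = 0.55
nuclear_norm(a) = 0.98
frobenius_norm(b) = 1.43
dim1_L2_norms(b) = [0.79, 0.92, 0.77]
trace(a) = 0.04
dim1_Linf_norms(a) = [0.31, 0.45, 0.23]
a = x @ b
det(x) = 0.06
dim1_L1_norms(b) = [0.91, 1.36, 1.22]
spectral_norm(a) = 0.58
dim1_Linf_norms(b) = [0.78, 0.79, 0.64]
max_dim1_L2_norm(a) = 0.45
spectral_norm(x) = 0.69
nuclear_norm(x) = 1.30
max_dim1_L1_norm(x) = 0.8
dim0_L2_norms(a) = [0.55, 0.25, 0.33]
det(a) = 0.01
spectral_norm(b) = 1.04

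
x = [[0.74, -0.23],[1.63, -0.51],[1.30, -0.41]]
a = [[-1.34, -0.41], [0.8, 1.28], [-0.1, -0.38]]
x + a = [[-0.6, -0.64], [2.43, 0.77], [1.20, -0.79]]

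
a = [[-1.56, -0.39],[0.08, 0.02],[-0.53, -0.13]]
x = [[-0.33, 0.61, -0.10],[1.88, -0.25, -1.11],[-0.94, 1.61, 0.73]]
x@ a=[[0.62, 0.15], [-2.36, -0.59], [1.21, 0.3]]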